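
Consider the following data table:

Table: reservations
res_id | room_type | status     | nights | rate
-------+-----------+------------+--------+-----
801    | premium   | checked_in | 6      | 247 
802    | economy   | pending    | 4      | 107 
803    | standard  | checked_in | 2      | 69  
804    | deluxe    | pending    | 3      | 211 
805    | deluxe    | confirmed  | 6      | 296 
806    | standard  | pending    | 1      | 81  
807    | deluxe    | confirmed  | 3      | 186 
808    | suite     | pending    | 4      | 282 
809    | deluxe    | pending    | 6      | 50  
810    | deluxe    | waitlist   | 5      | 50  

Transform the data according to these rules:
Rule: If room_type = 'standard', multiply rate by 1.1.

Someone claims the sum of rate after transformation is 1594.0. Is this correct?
Yes, the result is correct.

Step 1: Calculate the correct sum after transformation
Step 2: Apply multiplier 1.1 to records where room_type = 'standard'
Step 3: Correct result = 1594.0
Step 4: Claimed result = 1594.0
Step 5: 1594.0 = 1594.0 ✓
Conclusion: The claimed result is correct.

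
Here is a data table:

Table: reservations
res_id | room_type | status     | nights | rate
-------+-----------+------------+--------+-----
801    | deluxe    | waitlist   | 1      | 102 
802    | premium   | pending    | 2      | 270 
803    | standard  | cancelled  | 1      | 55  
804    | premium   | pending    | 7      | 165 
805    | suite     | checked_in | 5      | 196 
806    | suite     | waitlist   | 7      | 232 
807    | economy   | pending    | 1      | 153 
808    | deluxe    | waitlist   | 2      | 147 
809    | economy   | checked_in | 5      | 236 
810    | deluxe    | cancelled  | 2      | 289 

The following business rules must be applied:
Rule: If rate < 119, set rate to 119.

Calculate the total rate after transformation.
1926

Step 1: 2 records have rate < 119
Step 2: These records originally summed to 157
Step 3: After setting to minimum: 2 × 119 = 238
Step 4: Unaffected records sum: 1688
Step 5: Final sum = 238 + 1688 = 1926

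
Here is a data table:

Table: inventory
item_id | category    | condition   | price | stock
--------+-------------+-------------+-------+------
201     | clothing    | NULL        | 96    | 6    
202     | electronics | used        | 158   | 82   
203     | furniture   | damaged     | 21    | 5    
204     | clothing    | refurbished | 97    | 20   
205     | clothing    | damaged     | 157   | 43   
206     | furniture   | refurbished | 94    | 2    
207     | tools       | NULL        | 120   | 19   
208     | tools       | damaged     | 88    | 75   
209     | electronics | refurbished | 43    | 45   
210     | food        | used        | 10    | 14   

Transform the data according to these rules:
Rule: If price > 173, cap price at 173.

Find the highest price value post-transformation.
158

Step 1: Original maximum price = 158
Step 2: Check cap of 173 against maximum
Step 3: No records exceed the cap (max 158 <= cap 173), so no capping applies
Step 4: Maximum after transformation = 158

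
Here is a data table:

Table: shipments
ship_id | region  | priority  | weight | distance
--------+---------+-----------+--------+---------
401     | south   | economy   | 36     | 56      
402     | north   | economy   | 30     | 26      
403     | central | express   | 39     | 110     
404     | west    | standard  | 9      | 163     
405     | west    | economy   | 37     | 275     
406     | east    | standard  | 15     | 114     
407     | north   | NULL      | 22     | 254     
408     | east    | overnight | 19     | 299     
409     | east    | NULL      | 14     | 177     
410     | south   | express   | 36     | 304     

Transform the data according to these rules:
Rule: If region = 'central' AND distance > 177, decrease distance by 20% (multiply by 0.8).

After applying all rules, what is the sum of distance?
1778

Step 1: Find records where region = 'central' AND distance > 177
Step 2: 0 records match, summing to 0
Step 3: After multiplier: 0 × 0.8 = 0.0
Step 4: Unaffected records sum: 1778
Step 5: Final sum = 0.0 + 1778 = 1778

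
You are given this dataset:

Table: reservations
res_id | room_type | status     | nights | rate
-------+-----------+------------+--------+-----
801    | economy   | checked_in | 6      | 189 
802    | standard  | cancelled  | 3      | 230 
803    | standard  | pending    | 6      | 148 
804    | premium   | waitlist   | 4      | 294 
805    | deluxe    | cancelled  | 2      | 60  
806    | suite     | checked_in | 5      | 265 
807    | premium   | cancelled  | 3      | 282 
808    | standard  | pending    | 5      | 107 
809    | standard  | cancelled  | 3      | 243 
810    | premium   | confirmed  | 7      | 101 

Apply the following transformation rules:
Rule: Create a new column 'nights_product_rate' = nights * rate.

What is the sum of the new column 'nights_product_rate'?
8150

Step 1: For each record, compute nights * rate
Example calculations:
  6 * 189 = 1134
  3 * 230 = 690
  6 * 148 = 888
  ...
Step 2: Sum all derived values
Step 3: Total = 8150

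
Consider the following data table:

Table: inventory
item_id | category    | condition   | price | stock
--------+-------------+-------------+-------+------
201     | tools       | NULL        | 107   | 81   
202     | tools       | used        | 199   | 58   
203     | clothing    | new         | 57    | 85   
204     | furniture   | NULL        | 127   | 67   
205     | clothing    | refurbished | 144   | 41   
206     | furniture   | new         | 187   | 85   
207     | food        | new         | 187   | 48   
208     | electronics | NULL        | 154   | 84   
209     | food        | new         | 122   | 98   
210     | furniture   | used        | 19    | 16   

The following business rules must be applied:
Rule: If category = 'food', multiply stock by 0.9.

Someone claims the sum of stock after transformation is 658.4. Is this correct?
No, the correct result is 648.4.

Step 1: Calculate the correct sum after transformation
Step 2: Apply multiplier 0.9 to records where category = 'food'
Step 3: Correct result = 648.4
Step 4: Claimed result = 658.4
Step 5: 648.4 ≠ 658.4
Conclusion: The claimed result is incorrect. The correct answer is 648.4.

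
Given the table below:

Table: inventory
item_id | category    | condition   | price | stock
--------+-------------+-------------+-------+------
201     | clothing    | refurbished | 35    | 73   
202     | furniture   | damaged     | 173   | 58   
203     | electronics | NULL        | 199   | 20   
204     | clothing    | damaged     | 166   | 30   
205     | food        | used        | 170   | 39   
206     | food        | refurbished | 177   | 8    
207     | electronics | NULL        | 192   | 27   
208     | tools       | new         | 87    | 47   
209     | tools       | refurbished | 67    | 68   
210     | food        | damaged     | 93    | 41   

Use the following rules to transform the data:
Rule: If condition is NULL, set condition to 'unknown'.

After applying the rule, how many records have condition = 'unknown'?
2

Step 1: Count records where condition IS NULL
Step 2: Found 2 records with NULL condition
Step 3: These records will have condition set to 'unknown'
Step 4: Records already having condition = 'unknown': 0
Step 5: Answer: 2 + 0 = 2 records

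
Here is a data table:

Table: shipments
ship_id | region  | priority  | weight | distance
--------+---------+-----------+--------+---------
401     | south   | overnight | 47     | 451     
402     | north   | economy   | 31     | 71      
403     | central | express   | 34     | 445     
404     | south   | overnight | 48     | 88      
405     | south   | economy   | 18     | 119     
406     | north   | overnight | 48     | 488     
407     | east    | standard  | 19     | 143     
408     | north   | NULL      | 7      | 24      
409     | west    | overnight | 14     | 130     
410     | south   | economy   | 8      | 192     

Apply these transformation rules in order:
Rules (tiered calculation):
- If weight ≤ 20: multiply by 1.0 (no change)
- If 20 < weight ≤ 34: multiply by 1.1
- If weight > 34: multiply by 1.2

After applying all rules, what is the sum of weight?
309.1

Step 1: Tier 1 (weight ≤ 20): 5 records, sum = 66 × 1.0 = 66.0
Step 2: Tier 2 (20 < weight ≤ 34): 2 records, sum = 65 × 1.1 = 71.5
Step 3: Tier 3 (weight > 34): 3 records, sum = 143 × 1.2 = 171.6
Step 4: Final sum = 66.0 + 71.5 + 171.6 = 309.1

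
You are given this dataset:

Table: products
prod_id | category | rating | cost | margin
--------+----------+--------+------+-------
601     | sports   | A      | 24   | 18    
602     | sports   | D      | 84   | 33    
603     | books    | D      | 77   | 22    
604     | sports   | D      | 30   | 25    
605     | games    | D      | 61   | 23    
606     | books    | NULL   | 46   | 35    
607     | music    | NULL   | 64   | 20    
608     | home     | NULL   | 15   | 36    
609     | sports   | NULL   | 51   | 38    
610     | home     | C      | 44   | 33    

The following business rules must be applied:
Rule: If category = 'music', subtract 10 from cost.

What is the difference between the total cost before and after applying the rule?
10

Step 1: Original sum of cost = 496
Step 2: 1 records have category = 'music'
Step 3: Each affected record changes by -10
Step 4: Total change = 1 × -10 = -10
Step 5: New sum = 496 + -10 = 486
Step 6: Difference = |486 - 496| = 10
        (Sum decreased by 10)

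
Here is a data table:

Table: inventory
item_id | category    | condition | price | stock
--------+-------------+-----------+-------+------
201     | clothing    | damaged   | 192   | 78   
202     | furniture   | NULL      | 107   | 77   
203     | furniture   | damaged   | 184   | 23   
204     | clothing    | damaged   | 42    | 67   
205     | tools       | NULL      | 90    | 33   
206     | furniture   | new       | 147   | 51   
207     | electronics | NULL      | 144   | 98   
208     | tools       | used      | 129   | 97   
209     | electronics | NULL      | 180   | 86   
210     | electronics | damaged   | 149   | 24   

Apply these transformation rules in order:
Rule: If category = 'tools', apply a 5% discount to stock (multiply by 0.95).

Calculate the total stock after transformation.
627.5

Step 1: Records with category = 'tools' have total stock = 130
Step 2: Apply multiplier: 130 × 0.95 = 123.5
Step 3: Other records total: 504
Step 4: Final sum = 123.5 + 504 = 627.5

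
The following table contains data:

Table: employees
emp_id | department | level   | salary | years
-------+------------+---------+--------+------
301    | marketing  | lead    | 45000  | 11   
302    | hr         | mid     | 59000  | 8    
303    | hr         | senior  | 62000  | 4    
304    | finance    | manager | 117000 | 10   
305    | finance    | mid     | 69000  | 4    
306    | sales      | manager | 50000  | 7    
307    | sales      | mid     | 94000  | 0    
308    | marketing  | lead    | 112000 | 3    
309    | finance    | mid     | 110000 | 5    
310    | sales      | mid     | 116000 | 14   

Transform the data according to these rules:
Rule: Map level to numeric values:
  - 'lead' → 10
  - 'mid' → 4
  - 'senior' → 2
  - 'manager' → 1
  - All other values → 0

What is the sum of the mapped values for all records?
44

Step 1: Apply mapping to each record
Step 2: Count by status:
  'lead': 2 records × 10 = 20
  'mid': 5 records × 4 = 20
  'senior': 1 records × 2 = 2
  'manager': 2 records × 1 = 2
Step 3: Sum all mapped values = 44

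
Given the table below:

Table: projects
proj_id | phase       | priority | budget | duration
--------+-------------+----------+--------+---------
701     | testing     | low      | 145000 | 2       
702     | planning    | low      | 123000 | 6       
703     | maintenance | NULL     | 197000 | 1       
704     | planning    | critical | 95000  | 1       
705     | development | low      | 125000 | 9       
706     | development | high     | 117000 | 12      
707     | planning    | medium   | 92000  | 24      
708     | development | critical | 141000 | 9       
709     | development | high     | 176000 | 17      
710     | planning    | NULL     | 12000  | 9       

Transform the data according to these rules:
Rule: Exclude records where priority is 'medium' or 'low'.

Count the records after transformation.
6

Step 1: Count records to exclude
  - 1 (medium) + 3 (low) = 4 records
Step 2: Total records: 10
Step 3: Remaining = 10 - 4 = 6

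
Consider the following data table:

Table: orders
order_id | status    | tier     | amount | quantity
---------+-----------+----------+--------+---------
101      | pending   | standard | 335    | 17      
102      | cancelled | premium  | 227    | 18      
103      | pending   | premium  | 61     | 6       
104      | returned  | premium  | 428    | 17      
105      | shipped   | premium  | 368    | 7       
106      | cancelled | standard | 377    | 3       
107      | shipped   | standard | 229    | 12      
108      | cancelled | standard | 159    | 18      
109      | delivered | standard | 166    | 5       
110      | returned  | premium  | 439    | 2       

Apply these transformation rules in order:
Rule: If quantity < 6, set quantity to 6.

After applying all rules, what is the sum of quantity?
113

Step 1: 3 records have quantity < 6
Step 2: These records originally summed to 10
Step 3: After setting to minimum: 3 × 6 = 18
Step 4: Unaffected records sum: 95
Step 5: Final sum = 18 + 95 = 113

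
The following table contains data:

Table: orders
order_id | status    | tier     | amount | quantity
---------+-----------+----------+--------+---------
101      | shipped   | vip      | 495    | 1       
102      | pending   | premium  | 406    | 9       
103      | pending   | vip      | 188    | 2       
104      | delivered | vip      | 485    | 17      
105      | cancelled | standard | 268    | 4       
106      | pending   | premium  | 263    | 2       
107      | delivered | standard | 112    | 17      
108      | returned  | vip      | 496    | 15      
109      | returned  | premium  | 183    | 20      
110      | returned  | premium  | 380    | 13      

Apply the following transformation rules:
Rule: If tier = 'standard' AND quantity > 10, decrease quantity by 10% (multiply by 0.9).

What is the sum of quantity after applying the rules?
98.3

Step 1: Find records where tier = 'standard' AND quantity > 10
Step 2: 1 records match, summing to 17
Step 3: After multiplier: 17 × 0.9 = 15.3
Step 4: Unaffected records sum: 83
Step 5: Final sum = 15.3 + 83 = 98.3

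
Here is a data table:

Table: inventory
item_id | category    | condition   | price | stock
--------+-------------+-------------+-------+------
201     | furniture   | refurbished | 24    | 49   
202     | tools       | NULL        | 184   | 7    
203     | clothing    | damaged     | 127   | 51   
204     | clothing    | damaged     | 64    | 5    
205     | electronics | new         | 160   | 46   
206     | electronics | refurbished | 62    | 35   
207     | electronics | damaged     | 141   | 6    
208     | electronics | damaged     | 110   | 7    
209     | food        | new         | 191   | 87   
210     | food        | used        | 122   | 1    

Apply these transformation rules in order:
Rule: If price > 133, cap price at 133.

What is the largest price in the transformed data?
133

Step 1: Original maximum price = 191
Step 2: Apply cap at 133
Step 3: 4 records had price > 133 and were capped
Step 4: Maximum after transformation = 133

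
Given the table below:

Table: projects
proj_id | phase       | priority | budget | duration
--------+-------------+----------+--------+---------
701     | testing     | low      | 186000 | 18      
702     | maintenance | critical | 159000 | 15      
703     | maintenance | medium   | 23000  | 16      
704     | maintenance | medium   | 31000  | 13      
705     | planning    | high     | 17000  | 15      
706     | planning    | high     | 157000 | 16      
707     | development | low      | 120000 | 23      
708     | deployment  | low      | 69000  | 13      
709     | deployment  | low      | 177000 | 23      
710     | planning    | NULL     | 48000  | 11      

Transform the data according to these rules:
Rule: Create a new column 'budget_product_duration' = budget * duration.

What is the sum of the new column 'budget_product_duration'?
17527000

Step 1: For each record, compute budget * duration
Example calculations:
  186000 * 18 = 3348000
  159000 * 15 = 2385000
  23000 * 16 = 368000
  ...
Step 2: Sum all derived values
Step 3: Total = 17527000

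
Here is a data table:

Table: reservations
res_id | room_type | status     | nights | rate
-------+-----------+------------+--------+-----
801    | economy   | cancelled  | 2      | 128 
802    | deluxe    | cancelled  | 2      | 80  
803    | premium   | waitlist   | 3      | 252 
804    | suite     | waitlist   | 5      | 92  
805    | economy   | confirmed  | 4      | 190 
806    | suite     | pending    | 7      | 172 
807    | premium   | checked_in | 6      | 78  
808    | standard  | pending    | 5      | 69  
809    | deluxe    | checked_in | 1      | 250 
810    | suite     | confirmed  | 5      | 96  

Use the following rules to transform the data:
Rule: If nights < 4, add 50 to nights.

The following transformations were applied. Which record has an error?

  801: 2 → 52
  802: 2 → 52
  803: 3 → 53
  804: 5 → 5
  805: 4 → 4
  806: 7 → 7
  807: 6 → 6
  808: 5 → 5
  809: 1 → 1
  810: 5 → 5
Record 809 has an error. The correct transformed value should be 51, not 1.

Step 1: Check each record against the rule
Step 2: Record 809 has nights = 1
Step 3: Since 1 < 4, the bonus should have been applied
Step 4: Correct value = 51, but claimed value = 1
Conclusion: Record 809 has the error.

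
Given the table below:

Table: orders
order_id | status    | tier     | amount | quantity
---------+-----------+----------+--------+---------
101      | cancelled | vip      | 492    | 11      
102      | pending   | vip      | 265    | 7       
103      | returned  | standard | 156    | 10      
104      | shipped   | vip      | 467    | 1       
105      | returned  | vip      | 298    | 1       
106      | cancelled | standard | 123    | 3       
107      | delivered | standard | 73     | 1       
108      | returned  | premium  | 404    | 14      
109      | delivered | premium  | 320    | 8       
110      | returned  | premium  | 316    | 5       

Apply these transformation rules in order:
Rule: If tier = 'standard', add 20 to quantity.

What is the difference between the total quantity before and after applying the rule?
60

Step 1: Original sum of quantity = 61
Step 2: 3 records have tier = 'standard'
Step 3: Each affected record changes by 20
Step 4: Total change = 3 × 20 = 60
Step 5: New sum = 61 + 60 = 121
Step 6: Difference = |121 - 61| = 60
        (Sum increased by 60)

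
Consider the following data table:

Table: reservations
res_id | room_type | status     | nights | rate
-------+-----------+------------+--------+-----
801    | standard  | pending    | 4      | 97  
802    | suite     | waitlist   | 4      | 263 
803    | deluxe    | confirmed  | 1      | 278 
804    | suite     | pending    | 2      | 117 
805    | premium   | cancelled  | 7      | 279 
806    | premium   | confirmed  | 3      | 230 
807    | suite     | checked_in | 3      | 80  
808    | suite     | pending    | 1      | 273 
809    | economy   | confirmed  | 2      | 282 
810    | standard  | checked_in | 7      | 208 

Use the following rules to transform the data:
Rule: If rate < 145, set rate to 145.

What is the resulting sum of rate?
2248

Step 1: 3 records have rate < 145
Step 2: These records originally summed to 294
Step 3: After setting to minimum: 3 × 145 = 435
Step 4: Unaffected records sum: 1813
Step 5: Final sum = 435 + 1813 = 2248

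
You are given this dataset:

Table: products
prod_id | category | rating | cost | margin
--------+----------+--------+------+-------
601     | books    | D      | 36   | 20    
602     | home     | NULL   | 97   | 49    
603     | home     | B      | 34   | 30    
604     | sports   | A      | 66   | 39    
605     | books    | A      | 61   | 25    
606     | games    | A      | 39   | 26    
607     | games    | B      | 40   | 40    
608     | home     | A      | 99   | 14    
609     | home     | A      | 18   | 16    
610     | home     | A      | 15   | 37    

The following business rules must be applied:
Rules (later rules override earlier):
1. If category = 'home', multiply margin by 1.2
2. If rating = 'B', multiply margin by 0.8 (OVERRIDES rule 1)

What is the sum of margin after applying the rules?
305.2

Step 1: Rule 2 takes priority for records with rating = 'B'
  - 2 records: 70 × 0.8 = 56.0
Step 2: Rule 1 applies to remaining records with category = 'home'
  - 4 records: 116 × 1.2 = 139.2
Step 3: Other records unchanged: 110
Step 4: Final sum = 56.0 + 139.2 + 110 = 305.2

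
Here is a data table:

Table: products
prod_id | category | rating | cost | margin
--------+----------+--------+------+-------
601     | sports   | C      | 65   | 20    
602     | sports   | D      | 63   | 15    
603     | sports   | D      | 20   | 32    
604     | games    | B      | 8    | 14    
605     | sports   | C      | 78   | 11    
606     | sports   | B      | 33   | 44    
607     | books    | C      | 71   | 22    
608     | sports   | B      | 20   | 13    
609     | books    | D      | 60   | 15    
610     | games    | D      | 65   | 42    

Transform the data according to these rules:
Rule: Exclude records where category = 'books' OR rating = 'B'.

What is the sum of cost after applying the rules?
291

Step 1: Find records where category = 'books' OR rating = 'B'
Step 2: 5 records match, summing to 192
Step 3: Original sum: 483
Step 4: Remaining sum = 483 - 192 = 291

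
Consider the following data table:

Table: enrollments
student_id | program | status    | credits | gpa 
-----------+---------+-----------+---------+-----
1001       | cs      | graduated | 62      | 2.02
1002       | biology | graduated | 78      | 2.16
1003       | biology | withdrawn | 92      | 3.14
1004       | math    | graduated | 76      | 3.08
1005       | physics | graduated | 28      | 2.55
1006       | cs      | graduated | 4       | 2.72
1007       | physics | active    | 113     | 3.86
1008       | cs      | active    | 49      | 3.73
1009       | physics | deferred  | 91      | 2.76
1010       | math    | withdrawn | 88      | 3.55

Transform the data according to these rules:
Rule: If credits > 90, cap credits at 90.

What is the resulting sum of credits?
655

Step 1: 3 records have credits > 90
Step 2: These records originally summed to 296
Step 3: After capping: 3 × 90 = 270
Step 4: Unaffected records sum: 385
Step 5: Final sum = 270 + 385 = 655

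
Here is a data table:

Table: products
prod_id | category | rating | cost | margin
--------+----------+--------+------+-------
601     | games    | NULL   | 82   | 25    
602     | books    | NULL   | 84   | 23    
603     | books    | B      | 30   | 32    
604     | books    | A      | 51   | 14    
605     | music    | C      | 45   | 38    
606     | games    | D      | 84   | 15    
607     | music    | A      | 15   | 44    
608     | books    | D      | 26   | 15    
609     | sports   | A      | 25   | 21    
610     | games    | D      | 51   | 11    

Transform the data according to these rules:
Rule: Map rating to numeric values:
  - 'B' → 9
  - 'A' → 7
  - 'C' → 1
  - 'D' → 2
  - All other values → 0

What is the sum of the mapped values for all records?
37

Step 1: Apply mapping to each record
Step 2: Count by status:
  'B': 1 records × 9 = 9
  'A': 3 records × 7 = 21
  'C': 1 records × 1 = 1
  'D': 3 records × 2 = 6
Step 3: Sum all mapped values = 37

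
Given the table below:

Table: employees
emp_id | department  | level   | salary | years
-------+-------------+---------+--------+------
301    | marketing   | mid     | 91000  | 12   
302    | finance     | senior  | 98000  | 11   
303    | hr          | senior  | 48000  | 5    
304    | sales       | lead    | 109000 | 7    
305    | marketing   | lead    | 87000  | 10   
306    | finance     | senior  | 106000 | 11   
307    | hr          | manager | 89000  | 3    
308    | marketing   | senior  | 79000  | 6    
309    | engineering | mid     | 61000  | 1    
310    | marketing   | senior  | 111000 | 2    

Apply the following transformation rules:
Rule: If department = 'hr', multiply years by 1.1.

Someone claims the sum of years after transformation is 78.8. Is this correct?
No, the correct result is 68.8.

Step 1: Calculate the correct sum after transformation
Step 2: Apply multiplier 1.1 to records where department = 'hr'
Step 3: Correct result = 68.8
Step 4: Claimed result = 78.8
Step 5: 68.8 ≠ 78.8
Conclusion: The claimed result is incorrect. The correct answer is 68.8.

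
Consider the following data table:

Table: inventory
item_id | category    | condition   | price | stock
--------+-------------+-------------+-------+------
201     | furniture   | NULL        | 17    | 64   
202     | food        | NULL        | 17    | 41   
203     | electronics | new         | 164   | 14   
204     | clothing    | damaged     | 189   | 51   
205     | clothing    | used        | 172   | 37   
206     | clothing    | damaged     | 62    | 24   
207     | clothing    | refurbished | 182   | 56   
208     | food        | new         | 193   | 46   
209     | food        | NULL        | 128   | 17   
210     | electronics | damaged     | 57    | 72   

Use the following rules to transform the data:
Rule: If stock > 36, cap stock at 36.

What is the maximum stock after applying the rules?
36

Step 1: Original maximum stock = 72
Step 2: Apply cap at 36
Step 3: 7 records had stock > 36 and were capped
Step 4: Maximum after transformation = 36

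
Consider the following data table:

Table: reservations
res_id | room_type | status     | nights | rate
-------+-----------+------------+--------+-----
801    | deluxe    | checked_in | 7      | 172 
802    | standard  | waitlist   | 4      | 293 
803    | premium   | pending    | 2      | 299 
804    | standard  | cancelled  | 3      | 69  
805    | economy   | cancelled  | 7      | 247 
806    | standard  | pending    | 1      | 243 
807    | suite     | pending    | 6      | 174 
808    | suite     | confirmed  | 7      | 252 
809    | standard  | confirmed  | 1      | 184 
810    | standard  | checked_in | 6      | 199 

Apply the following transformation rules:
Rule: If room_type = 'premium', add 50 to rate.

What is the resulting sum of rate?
2182

Step 1: Count records where room_type = 'premium': 1
Step 2: Total bonus added: 1 × 50 = 50
Step 3: Original sum of rate: 2132
Step 4: Final sum = 2132 + 50 = 2182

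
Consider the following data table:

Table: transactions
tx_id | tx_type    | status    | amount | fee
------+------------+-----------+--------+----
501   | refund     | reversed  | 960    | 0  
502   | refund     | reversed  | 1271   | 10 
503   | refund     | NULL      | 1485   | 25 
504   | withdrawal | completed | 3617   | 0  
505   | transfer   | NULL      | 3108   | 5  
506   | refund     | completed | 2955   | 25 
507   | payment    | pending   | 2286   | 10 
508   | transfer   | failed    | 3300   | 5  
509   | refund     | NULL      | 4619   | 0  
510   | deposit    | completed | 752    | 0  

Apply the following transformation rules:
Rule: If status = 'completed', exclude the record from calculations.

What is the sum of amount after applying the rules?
17029

Step 1: Identify records where status = 'completed'
Step 2: The excluded records sum to 7324
Step 3: Original total amount = 24353
Step 4: Remaining total = 24353 - 7324 = 17029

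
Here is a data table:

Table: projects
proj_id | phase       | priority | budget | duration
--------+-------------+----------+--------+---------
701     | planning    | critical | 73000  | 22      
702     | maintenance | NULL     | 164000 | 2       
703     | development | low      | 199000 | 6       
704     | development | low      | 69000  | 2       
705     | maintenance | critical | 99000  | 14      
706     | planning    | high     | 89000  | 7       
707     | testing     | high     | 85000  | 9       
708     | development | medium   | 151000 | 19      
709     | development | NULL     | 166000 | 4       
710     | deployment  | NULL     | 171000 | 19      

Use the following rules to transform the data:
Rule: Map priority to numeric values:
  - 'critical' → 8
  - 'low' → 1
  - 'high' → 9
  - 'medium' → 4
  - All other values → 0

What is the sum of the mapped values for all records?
40

Step 1: Apply mapping to each record
Step 2: Count by status:
  'critical': 2 records × 8 = 16
  'low': 2 records × 1 = 2
  'high': 2 records × 9 = 18
  'medium': 1 records × 4 = 4
Step 3: Sum all mapped values = 40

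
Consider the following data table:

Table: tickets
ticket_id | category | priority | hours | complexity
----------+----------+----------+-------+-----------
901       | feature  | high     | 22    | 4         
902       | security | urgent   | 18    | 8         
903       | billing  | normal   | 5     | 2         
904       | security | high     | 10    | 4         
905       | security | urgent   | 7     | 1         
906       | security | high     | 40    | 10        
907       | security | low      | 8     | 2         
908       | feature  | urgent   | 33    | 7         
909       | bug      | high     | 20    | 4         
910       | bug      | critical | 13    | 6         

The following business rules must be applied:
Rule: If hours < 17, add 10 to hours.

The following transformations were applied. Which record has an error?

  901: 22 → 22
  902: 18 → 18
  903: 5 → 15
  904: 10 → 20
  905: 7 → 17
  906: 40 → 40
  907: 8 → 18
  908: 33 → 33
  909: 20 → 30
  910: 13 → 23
Record 909 has an error. The correct transformed value should be 20, not 30.

Step 1: Check each record against the rule
Step 2: Record 909 has hours = 20
Step 3: Since 20 >= 17, the bonus should not have been applied
Step 4: Correct value = 20, but claimed value = 30
Conclusion: Record 909 has the error.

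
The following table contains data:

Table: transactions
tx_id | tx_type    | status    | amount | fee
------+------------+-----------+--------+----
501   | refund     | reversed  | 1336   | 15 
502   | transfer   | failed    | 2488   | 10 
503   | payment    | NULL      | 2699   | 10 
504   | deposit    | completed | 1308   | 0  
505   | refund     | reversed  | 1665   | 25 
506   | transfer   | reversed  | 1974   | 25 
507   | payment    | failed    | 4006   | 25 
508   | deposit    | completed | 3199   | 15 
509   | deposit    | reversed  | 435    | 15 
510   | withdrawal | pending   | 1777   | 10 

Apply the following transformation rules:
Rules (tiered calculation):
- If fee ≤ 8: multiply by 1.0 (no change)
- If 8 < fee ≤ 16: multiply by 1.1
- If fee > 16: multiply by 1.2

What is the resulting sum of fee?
172.5

Step 1: Tier 1 (fee ≤ 8): 1 records, sum = 0 × 1.0 = 0.0
Step 2: Tier 2 (8 < fee ≤ 16): 6 records, sum = 75 × 1.1 = 82.5
Step 3: Tier 3 (fee > 16): 3 records, sum = 75 × 1.2 = 90.0
Step 4: Final sum = 0.0 + 82.5 + 90.0 = 172.5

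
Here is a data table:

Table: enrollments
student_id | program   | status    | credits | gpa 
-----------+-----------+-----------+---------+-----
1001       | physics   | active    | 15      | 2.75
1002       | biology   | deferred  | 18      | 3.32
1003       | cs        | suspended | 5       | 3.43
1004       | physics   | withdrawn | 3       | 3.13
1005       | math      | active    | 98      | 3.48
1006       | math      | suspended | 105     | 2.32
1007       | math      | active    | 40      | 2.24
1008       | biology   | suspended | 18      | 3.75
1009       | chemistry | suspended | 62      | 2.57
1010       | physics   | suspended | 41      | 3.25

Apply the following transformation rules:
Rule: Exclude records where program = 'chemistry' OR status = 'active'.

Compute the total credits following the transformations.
190

Step 1: Find records where program = 'chemistry' OR status = 'active'
Step 2: 4 records match, summing to 215
Step 3: Original sum: 405
Step 4: Remaining sum = 405 - 215 = 190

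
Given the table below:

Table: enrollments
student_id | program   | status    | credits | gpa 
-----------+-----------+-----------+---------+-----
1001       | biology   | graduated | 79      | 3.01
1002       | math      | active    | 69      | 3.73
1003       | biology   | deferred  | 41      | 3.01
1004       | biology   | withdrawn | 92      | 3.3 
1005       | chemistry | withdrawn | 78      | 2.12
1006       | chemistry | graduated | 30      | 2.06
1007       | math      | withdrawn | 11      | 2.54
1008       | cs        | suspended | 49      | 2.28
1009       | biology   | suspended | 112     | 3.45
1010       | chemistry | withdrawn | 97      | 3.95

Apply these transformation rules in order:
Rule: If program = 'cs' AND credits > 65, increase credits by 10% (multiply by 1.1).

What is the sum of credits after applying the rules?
658

Step 1: Find records where program = 'cs' AND credits > 65
Step 2: 0 records match, summing to 0
Step 3: After multiplier: 0 × 1.1 = 0.0
Step 4: Unaffected records sum: 658
Step 5: Final sum = 0.0 + 658 = 658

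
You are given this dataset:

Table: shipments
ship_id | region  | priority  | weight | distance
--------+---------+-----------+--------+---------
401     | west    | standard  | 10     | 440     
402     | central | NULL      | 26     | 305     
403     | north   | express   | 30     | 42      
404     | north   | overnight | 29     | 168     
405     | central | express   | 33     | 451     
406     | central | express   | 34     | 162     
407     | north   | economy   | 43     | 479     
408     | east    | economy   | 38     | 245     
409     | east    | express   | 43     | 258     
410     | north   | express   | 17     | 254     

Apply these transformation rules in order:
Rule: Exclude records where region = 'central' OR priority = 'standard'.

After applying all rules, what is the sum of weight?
200

Step 1: Find records where region = 'central' OR priority = 'standard'
Step 2: 4 records match, summing to 103
Step 3: Original sum: 303
Step 4: Remaining sum = 303 - 103 = 200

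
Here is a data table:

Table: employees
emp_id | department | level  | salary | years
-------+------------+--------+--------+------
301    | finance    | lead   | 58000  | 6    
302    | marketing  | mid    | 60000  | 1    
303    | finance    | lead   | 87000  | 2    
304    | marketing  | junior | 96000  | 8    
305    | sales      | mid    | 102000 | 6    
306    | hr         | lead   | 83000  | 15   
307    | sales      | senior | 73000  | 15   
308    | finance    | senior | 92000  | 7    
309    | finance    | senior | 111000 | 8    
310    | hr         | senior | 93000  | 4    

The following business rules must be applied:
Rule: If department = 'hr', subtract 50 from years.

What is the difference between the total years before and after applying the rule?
100

Step 1: Original sum of years = 72
Step 2: 2 records have department = 'hr'
Step 3: Each affected record changes by -50
Step 4: Total change = 2 × -50 = -100
Step 5: New sum = 72 + -100 = -28
Step 6: Difference = |-28 - 72| = 100
        (Sum decreased by 100)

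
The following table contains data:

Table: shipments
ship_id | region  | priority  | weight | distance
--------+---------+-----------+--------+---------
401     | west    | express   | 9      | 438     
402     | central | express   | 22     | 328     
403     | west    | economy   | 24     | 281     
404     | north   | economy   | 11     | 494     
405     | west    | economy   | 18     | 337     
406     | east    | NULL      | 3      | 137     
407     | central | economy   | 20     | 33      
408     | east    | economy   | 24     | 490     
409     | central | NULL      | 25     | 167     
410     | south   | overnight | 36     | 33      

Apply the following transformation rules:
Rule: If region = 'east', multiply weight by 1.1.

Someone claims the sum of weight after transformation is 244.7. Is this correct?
No, the correct result is 194.7.

Step 1: Calculate the correct sum after transformation
Step 2: Apply multiplier 1.1 to records where region = 'east'
Step 3: Correct result = 194.7
Step 4: Claimed result = 244.7
Step 5: 194.7 ≠ 244.7
Conclusion: The claimed result is incorrect. The correct answer is 194.7.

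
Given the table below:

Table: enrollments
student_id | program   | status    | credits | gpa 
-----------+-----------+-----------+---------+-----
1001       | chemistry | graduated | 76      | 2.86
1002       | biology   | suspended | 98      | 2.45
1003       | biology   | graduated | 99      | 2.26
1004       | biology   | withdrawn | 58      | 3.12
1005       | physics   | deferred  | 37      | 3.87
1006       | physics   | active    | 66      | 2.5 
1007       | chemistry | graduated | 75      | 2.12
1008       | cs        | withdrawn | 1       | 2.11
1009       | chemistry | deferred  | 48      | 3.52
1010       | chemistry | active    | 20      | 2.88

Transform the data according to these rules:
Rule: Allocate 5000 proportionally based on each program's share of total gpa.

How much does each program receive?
biology: 1413.87, chemistry: 2054.89, cs: 381.0, physics: 1150.23

Step 1: Calculate total gpa = 27.69
Step 2: Calculate each program's proportion:
  biology: 7.83/27.69 = 28.28% → 1413.87
  chemistry: 11.38/27.69 = 41.10% → 2054.89
  cs: 2.11/27.69 = 7.62% → 381.0
  physics: 6.37/27.69 = 23.00% → 1150.23
Step 3: Verify: sum of allocations ≈ 5000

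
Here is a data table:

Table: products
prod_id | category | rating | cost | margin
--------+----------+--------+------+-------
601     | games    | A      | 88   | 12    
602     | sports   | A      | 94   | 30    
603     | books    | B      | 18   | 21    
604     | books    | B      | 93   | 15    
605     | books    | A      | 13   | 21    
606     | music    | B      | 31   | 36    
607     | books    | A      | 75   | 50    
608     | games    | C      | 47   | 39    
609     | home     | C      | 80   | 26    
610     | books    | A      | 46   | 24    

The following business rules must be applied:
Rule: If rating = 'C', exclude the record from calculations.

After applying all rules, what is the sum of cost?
458

Step 1: Identify records where rating = 'C'
Step 2: The excluded records sum to 127
Step 3: Original total cost = 585
Step 4: Remaining total = 585 - 127 = 458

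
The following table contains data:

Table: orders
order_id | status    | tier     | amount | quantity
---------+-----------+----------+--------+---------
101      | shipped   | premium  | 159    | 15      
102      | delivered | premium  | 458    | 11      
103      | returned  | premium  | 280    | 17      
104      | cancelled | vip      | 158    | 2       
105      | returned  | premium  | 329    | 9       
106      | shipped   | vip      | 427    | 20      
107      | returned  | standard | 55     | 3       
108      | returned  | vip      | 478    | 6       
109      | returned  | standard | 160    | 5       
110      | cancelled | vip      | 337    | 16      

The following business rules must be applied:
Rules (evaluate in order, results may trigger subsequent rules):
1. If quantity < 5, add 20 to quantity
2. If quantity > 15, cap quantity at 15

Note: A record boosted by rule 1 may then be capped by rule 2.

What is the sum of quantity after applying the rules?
121

Step 1: Apply rule 1 to records with quantity < 5
  - 2 records get bonus of 20
  - Of these, 2 records then exceed 15 and get capped
Step 2: Apply rule 2 to records with quantity > 15
  - 3 records (original) are capped
Step 3: Calculate final sum = 121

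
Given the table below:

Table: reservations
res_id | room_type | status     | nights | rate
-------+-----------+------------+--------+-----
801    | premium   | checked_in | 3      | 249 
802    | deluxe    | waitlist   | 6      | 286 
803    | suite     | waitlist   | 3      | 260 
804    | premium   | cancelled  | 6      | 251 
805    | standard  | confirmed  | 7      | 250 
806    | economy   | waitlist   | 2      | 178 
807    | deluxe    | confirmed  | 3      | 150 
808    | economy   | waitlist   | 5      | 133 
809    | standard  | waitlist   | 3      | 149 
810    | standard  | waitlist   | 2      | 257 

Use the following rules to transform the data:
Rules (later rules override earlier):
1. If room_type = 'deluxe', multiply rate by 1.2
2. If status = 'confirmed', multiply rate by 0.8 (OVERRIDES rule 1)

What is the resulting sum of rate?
2140.2

Step 1: Rule 2 takes priority for records with status = 'confirmed'
  - 2 records: 400 × 0.8 = 320.0
Step 2: Rule 1 applies to remaining records with room_type = 'deluxe'
  - 1 records: 286 × 1.2 = 343.2
Step 3: Other records unchanged: 1477
Step 4: Final sum = 320.0 + 343.2 + 1477 = 2140.2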